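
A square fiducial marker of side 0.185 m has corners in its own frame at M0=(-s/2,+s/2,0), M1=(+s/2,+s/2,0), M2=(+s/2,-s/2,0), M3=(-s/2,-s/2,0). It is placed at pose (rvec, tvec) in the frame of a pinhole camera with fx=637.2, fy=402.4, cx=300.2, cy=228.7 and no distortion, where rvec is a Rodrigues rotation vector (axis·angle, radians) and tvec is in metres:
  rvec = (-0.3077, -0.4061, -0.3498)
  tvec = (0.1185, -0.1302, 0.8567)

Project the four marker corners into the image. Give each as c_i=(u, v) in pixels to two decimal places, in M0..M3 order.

Intrinsics K: fx=637.2, fy=402.4, cx=300.2, cy=228.7
Marker side s = 0.185 m; corners in marker frame (Z=0):
  M0 = (-0.0925, +0.0925, 0)
  M1 = (+0.0925, +0.0925, 0)
  M2 = (+0.0925, -0.0925, 0)
  M3 = (-0.0925, -0.0925, 0)
rvec = (-0.3077, -0.4061, -0.3498), |rvec| = θ = 0.61803 rad = 35.410°
Rodrigues: sinθ=0.57943, 1−cosθ=0.18498; R = I + sinθ·[k]× + (1−cosθ)·[k]×²:
    [+0.86088 +0.38847 -0.32861]
    [-0.26744 +0.89489 +0.35728]
    [+0.43286 -0.21969 +0.87428]
t = (0.1185, -0.1302, 0.8567) m
M0: Pc = R·M0+t = (+0.07480, -0.02268, +0.79634); u = 637.2·(+0.07480)/0.79634 + 300.2 = 360.0540, v = 402.4·(-0.02268)/0.79634 + 228.7 = 217.2372
M1: Pc = R·M1+t = (+0.23406, -0.07216, +0.87642); u = 637.2·(+0.23406)/0.87642 + 300.2 = 470.3764, v = 402.4·(-0.07216)/0.87642 + 228.7 = 195.5681
M2: Pc = R·M2+t = (+0.16220, -0.23772, +0.91706); u = 637.2·(+0.16220)/0.91706 + 300.2 = 412.8995, v = 402.4·(-0.23772)/0.91706 + 228.7 = 124.3921
M3: Pc = R·M3+t = (+0.00294, -0.18824, +0.83698); u = 637.2·(+0.00294)/0.83698 + 300.2 = 302.4350, v = 402.4·(-0.18824)/0.83698 + 228.7 = 138.1992

c0=(360.05, 217.24) c1=(470.38, 195.57) c2=(412.90, 124.39) c3=(302.43, 138.20)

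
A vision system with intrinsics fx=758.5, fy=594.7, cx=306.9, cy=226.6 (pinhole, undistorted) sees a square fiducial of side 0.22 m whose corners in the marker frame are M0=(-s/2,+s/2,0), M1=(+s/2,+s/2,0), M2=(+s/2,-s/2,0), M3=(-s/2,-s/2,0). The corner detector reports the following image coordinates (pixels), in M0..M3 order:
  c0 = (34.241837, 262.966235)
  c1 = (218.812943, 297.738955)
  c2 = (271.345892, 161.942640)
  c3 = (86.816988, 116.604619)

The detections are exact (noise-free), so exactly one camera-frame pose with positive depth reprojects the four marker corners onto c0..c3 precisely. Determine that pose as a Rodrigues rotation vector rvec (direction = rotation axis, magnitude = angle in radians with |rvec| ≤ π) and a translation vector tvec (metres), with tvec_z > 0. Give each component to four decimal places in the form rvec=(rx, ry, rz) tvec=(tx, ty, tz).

rvec=(0.1202, -0.2699, 0.2872) tvec=(-0.1766, -0.0230, 0.8863)

Intrinsics K: fx=758.5, fy=594.7, cx=306.9, cy=226.6
Marker side s = 0.22 m; corners in marker frame (Z=0):
  M0 = (-0.1100, +0.1100, 0)
  M1 = (+0.1100, +0.1100, 0)
  M2 = (+0.1100, -0.1100, 0)
  M3 = (-0.1100, -0.1100, 0)
Detected image corners:
  c0 = (34.241837, 262.966235) px
  c1 = (218.812943, 297.738955) px
  c2 = (271.345892, 161.942640) px
  c3 = (86.816988, 116.604619) px
Planar DLT: solve 8×8 A·h = b for H (H[2,2]=1):
  H  [+887.03086 -225.32131 +155.74747]
  H  [+247.97179 +659.05089 +211.19599]
  H  [+0.31522 +0.08872 +1.00000]
B = K⁻¹H; ‖b₁‖=1.128305, ‖b₂‖=1.128305; λ = 2/(‖b₁‖+‖b₂‖) = 0.886285, sign → tz>0 ⇒ λ=+0.886285
r₁ = λ·B[:,0] = (+0.92343,+0.26310,+0.27937); r₂ = λ·B[:,1] = (-0.29510,+0.95223,+0.07863)
r₃ = r₁×r₂ = (-0.24533,-0.15506,+0.95696); SVD([r₁ r₂ r₃]) → R = UVᵀ:
  R  [+0.92343 -0.29510 -0.24533]
  R  [+0.26310 +0.95223 -0.15506]
  R  [+0.27937 +0.07863 +0.95696]
t = (-0.17662, -0.02296, +0.88629) m
tr R = 2.832616; θ = arccos((tr R − 1)/2) = 0.412034 rad = 23.608°
axis k = ((R−Rᵀ)₃₂, (R−Rᵀ)₁₃, (R−Rᵀ)₂₁) / (2 sinθ) = (+0.291767, -0.655105, +0.696928)
rvec = θ·k = (+0.120218, -0.269926, +0.287158)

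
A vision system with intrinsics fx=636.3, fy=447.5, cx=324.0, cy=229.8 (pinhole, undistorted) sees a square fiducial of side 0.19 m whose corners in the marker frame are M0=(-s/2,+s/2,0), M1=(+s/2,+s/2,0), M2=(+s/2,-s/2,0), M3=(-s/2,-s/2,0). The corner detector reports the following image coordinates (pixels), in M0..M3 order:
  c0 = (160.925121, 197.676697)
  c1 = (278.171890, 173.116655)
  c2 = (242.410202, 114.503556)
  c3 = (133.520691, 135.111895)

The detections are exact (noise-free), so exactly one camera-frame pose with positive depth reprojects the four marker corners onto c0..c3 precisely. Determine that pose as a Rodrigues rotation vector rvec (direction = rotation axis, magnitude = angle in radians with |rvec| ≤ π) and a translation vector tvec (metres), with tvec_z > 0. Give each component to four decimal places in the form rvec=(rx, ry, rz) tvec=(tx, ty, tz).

Intrinsics K: fx=636.3, fy=447.5, cx=324.0, cy=229.8
Marker side s = 0.19 m; corners in marker frame (Z=0):
  M0 = (-0.0950, +0.0950, 0)
  M1 = (+0.0950, +0.0950, 0)
  M2 = (+0.0950, -0.0950, 0)
  M3 = (-0.0950, -0.0950, 0)
Detected image corners:
  c0 = (160.925121, 197.676697) px
  c1 = (278.171890, 173.116655) px
  c2 = (242.410202, 114.503556) px
  c3 = (133.520691, 135.111895) px
Planar DLT: solve 8×8 A·h = b for H (H[2,2]=1):
  H  [+630.76659 +77.11639 +204.06255]
  H  [-90.57854 +250.59446 +153.64563]
  H  [+0.17957 -0.43918 +1.00000]
B = K⁻¹H; ‖b₁‖=0.963748, ‖b₂‖=0.963748; λ = 2/(‖b₁‖+‖b₂‖) = 1.037616, sign → tz>0 ⇒ λ=+1.037616
r₁ = λ·B[:,0] = (+0.93372,-0.30571,+0.18632); r₂ = λ·B[:,1] = (+0.35779,+0.81506,-0.45570)
r₃ = r₁×r₂ = (-0.01256,+0.49216,+0.87042); SVD([r₁ r₂ r₃]) → R = UVᵀ:
  R  [+0.93372 +0.35779 -0.01256]
  R  [-0.30571 +0.81506 +0.49216]
  R  [+0.18632 -0.45570 +0.87042]
t = (-0.19558, -0.17658, +1.03762) m
tr R = 2.619194; θ = arccos((tr R − 1)/2) = 0.627331 rad = 35.943°
axis k = ((R−Rᵀ)₃₂, (R−Rᵀ)₁₃, (R−Rᵀ)₂₁) / (2 sinθ) = (-0.807391, -0.169410, -0.565173)
rvec = θ·k = (-0.506502, -0.106276, -0.354551)

rvec=(-0.5065, -0.1063, -0.3546) tvec=(-0.1956, -0.1766, 1.0376)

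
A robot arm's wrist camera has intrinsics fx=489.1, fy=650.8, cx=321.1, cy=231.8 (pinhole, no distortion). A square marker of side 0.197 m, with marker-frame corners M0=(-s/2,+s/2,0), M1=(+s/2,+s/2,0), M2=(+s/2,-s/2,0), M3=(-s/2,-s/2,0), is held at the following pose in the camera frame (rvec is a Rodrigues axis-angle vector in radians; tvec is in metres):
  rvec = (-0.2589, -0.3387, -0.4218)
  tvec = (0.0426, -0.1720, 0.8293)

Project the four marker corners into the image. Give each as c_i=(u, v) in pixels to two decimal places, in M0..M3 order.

c0=(321.97, 189.59) c1=(419.30, 139.70) c2=(367.53, 15.35) c3=(269.64, 51.89)

Intrinsics K: fx=489.1, fy=650.8, cx=321.1, cy=231.8
Marker side s = 0.197 m; corners in marker frame (Z=0):
  M0 = (-0.0985, +0.0985, 0)
  M1 = (+0.0985, +0.0985, 0)
  M2 = (+0.0985, -0.0985, 0)
  M3 = (-0.0985, -0.0985, 0)
rvec = (-0.2589, -0.3387, -0.4218), |rvec| = θ = 0.59972 rad = 34.361°
Rodrigues: sinθ=0.56441, 1−cosθ=0.17451; R = I + sinθ·[k]× + (1−cosθ)·[k]×²:
    [+0.85802 +0.43951 -0.26577]
    [-0.35442 +0.88115 +0.31297]
    [+0.37174 -0.17434 +0.91182]
t = (0.0426, -0.1720, 0.8293) m
M0: Pc = R·M0+t = (+0.00138, -0.05030, +0.77551); u = 489.1·(+0.00138)/0.77551 + 321.1 = 321.9687, v = 650.8·(-0.05030)/0.77551 + 231.8 = 189.5923
M1: Pc = R·M1+t = (+0.17041, -0.12012, +0.84874); u = 489.1·(+0.17041)/0.84874 + 321.1 = 419.2991, v = 650.8·(-0.12012)/0.84874 + 231.8 = 139.6970
M2: Pc = R·M2+t = (+0.08382, -0.29370, +0.88309); u = 489.1·(+0.08382)/0.88309 + 321.1 = 367.5253, v = 650.8·(-0.29370)/0.88309 + 231.8 = 15.3523
M3: Pc = R·M3+t = (-0.08521, -0.22388, +0.80986); u = 489.1·(-0.08521)/0.80986 + 321.1 = 269.6407, v = 650.8·(-0.22388)/0.80986 + 231.8 = 51.8874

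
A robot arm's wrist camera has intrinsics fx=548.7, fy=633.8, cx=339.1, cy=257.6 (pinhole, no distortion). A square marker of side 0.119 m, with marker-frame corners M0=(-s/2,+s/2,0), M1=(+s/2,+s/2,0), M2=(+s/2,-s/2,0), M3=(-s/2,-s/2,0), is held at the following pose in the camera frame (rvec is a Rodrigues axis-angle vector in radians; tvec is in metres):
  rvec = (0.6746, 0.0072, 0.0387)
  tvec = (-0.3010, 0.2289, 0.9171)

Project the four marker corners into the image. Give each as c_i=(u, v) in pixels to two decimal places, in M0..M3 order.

Intrinsics K: fx=548.7, fy=633.8, cx=339.1, cy=257.6
Marker side s = 0.119 m; corners in marker frame (Z=0):
  M0 = (-0.0595, +0.0595, 0)
  M1 = (+0.0595, +0.0595, 0)
  M2 = (+0.0595, -0.0595, 0)
  M3 = (-0.0595, -0.0595, 0)
rvec = (0.6746, 0.0072, 0.0387), |rvec| = θ = 0.67575 rad = 38.717°
Rodrigues: sinθ=0.62548, 1−cosθ=0.21976; R = I + sinθ·[k]× + (1−cosθ)·[k]×²:
    [+0.99925 -0.03348 +0.01923]
    [+0.03816 +0.78026 -0.62428]
    [+0.00590 +0.62455 +0.78096]
t = (-0.3010, 0.2289, 0.9171) m
M0: Pc = R·M0+t = (-0.36245, +0.27306, +0.95391); u = 548.7·(-0.36245)/0.95391 + 339.1 = 130.6158, v = 633.8·(+0.27306)/0.95391 + 257.6 = 439.0243
M1: Pc = R·M1+t = (-0.24354, +0.27760, +0.95461); u = 548.7·(-0.24354)/0.95461 + 339.1 = 199.1179, v = 633.8·(+0.27760)/0.95461 + 257.6 = 441.9057
M2: Pc = R·M2+t = (-0.23955, +0.18474, +0.88029); u = 548.7·(-0.23955)/0.88029 + 339.1 = 189.7831, v = 633.8·(+0.18474)/0.88029 + 257.6 = 390.6143
M3: Pc = R·M3+t = (-0.35846, +0.18020, +0.87959); u = 548.7·(-0.35846)/0.87959 + 339.1 = 115.4853, v = 633.8·(+0.18020)/0.87959 + 257.6 = 387.4485

c0=(130.62, 439.02) c1=(199.12, 441.91) c2=(189.78, 390.61) c3=(115.49, 387.45)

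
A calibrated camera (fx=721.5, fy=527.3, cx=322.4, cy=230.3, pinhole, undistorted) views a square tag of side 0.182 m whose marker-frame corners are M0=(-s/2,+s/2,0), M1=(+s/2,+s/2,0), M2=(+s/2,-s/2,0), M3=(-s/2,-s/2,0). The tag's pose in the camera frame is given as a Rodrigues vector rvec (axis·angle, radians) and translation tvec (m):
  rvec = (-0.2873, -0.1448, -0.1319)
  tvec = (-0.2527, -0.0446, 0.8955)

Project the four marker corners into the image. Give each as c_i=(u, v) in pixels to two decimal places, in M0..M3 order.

c0=(45.69, 262.20) c1=(200.33, 249.36) c2=(185.75, 150.78) c3=(39.10, 159.73)

Intrinsics K: fx=721.5, fy=527.3, cx=322.4, cy=230.3
Marker side s = 0.182 m; corners in marker frame (Z=0):
  M0 = (-0.0910, +0.0910, 0)
  M1 = (+0.0910, +0.0910, 0)
  M2 = (+0.0910, -0.0910, 0)
  M3 = (-0.0910, -0.0910, 0)
rvec = (-0.2873, -0.1448, -0.1319), |rvec| = θ = 0.34772 rad = 19.923°
Rodrigues: sinθ=0.34075, 1−cosθ=0.05985; R = I + sinθ·[k]× + (1−cosθ)·[k]×²:
    [+0.98101 +0.14985 -0.12314]
    [-0.10867 +0.95053 +0.29100]
    [+0.16066 -0.27209 +0.94877]
t = (-0.2527, -0.0446, 0.8955) m
M0: Pc = R·M0+t = (-0.32834, +0.05179, +0.85612); u = 721.5·(-0.32834)/0.85612 + 322.4 = 45.6933, v = 527.3·(+0.05179)/0.85612 + 230.3 = 262.1966
M1: Pc = R·M1+t = (-0.14979, +0.03201, +0.88536); u = 721.5·(-0.14979)/0.88536 + 322.4 = 200.3312, v = 527.3·(+0.03201)/0.88536 + 230.3 = 249.3643
M2: Pc = R·M2+t = (-0.17706, -0.14099, +0.93488); u = 721.5·(-0.17706)/0.93488 + 322.4 = 185.7494, v = 527.3·(-0.14099)/0.93488 + 230.3 = 150.7791
M3: Pc = R·M3+t = (-0.35561, -0.12121, +0.90564); u = 721.5·(-0.35561)/0.90564 + 322.4 = 39.0963, v = 527.3·(-0.12121)/0.90564 + 230.3 = 159.7268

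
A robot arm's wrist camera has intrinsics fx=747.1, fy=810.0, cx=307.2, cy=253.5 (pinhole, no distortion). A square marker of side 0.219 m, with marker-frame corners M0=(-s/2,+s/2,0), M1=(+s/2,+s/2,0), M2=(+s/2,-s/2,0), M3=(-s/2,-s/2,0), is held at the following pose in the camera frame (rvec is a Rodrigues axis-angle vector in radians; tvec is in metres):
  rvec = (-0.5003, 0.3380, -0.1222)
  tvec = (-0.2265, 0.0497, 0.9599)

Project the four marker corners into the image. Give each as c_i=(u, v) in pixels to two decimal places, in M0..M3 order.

c0=(47.84, 397.44) c1=(204.49, 367.95) c2=(210.25, 198.03) c3=(69.31, 234.73)

Intrinsics K: fx=747.1, fy=810.0, cx=307.2, cy=253.5
Marker side s = 0.219 m; corners in marker frame (Z=0):
  M0 = (-0.1095, +0.1095, 0)
  M1 = (+0.1095, +0.1095, 0)
  M2 = (+0.1095, -0.1095, 0)
  M3 = (-0.1095, -0.1095, 0)
rvec = (-0.5003, 0.3380, -0.1222), |rvec| = θ = 0.61602 rad = 35.295°
Rodrigues: sinθ=0.57779, 1−cosθ=0.18381; R = I + sinθ·[k]× + (1−cosθ)·[k]×²:
    [+0.93743 +0.03271 +0.34664]
    [-0.19653 +0.87152 +0.44925]
    [-0.28741 -0.48926 +0.82342]
t = (-0.2265, 0.0497, 0.9599) m
M0: Pc = R·M0+t = (-0.32557, +0.16665, +0.93780); u = 747.1·(-0.32557)/0.93780 + 307.2 = 47.8357, v = 810.0·(+0.16665)/0.93780 + 253.5 = 397.4414
M1: Pc = R·M1+t = (-0.12027, +0.12361, +0.87485); u = 747.1·(-0.12027)/0.87485 + 307.2 = 204.4927, v = 810.0·(+0.12361)/0.87485 + 253.5 = 367.9486
M2: Pc = R·M2+t = (-0.12743, -0.06725, +0.98200); u = 747.1·(-0.12743)/0.98200 + 307.2 = 210.2500, v = 810.0·(-0.06725)/0.98200 + 253.5 = 198.0278
M3: Pc = R·M3+t = (-0.33273, -0.02421, +1.04495); u = 747.1·(-0.33273)/1.04495 + 307.2 = 69.3097, v = 810.0·(-0.02421)/1.04495 + 253.5 = 234.7317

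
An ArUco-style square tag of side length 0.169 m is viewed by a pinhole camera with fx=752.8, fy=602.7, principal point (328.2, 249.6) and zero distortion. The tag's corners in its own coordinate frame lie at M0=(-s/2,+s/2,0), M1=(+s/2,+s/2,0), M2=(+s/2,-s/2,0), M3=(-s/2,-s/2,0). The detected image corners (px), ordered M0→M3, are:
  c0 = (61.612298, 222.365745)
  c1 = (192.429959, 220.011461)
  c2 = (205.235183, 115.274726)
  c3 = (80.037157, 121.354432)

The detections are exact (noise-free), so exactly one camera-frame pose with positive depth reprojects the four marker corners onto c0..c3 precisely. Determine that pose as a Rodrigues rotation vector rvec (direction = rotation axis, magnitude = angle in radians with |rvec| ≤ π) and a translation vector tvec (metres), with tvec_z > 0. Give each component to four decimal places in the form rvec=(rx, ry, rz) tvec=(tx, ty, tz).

Intrinsics K: fx=752.8, fy=602.7, cx=328.2, cy=249.6
Marker side s = 0.169 m; corners in marker frame (Z=0):
  M0 = (-0.0845, +0.0845, 0)
  M1 = (+0.0845, +0.0845, 0)
  M2 = (+0.0845, -0.0845, 0)
  M3 = (-0.0845, -0.0845, 0)
Detected image corners:
  c0 = (61.612298, 222.365745) px
  c1 = (192.429959, 220.011461) px
  c2 = (205.235183, 115.274726) px
  c3 = (80.037157, 121.354432) px
Planar DLT: solve 8×8 A·h = b for H (H[2,2]=1):
  H  [+726.55988 -131.45641 +133.79562]
  H  [-63.59420 +559.73450 +168.54295]
  H  [-0.22606 -0.28734 +1.00000]
B = K⁻¹H; ‖b₁‖=1.087520, ‖b₂‖=1.087520; λ = 2/(‖b₁‖+‖b₂‖) = 0.919523, sign → tz>0 ⇒ λ=+0.919523
r₁ = λ·B[:,0] = (+0.97810,-0.01094,-0.20787); r₂ = λ·B[:,1] = (-0.04538,+0.96339,-0.26422)
r₃ = r₁×r₂ = (+0.20315,+0.26786,+0.94180); SVD([r₁ r₂ r₃]) → R = UVᵀ:
  R  [+0.97810 -0.04538 +0.20315]
  R  [-0.01094 +0.96339 +0.26786]
  R  [-0.20787 -0.26422 +0.94180]
t = (-0.23746, -0.12367, +0.91952) m
tr R = 2.883287; θ = arccos((tr R − 1)/2) = 0.343317 rad = 19.671°
axis k = ((R−Rᵀ)₃₂, (R−Rᵀ)₁₃, (R−Rᵀ)₂₁) / (2 sinθ) = (-0.790350, +0.610517, +0.051156)
rvec = θ·k = (-0.271340, +0.209601, +0.017563)

rvec=(-0.2713, 0.2096, 0.0176) tvec=(-0.2375, -0.1237, 0.9195)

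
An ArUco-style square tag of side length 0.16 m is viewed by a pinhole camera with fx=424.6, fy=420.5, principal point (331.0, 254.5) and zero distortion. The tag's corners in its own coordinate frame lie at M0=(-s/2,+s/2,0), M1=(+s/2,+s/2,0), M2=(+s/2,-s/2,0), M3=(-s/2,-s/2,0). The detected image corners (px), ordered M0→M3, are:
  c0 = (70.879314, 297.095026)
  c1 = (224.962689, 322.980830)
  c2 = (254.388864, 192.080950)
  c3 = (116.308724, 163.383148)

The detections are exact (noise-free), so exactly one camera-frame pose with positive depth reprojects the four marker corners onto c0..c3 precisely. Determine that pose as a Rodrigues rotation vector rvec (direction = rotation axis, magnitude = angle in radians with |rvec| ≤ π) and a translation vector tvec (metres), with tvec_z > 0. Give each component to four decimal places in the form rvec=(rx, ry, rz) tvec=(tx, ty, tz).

Intrinsics K: fx=424.6, fy=420.5, cx=331.0, cy=254.5
Marker side s = 0.16 m; corners in marker frame (Z=0):
  M0 = (-0.0800, +0.0800, 0)
  M1 = (+0.0800, +0.0800, 0)
  M2 = (+0.0800, -0.0800, 0)
  M3 = (-0.0800, -0.0800, 0)
Detected image corners:
  c0 = (70.879314, 297.095026) px
  c1 = (224.962689, 322.980830) px
  c2 = (254.388864, 192.080950) px
  c3 = (116.308724, 163.383148) px
Planar DLT: solve 8×8 A·h = b for H (H[2,2]=1):
  H  [+953.91593 -335.86113 +169.08119]
  H  [+234.49491 +676.00997 +240.89861]
  H  [+0.26031 -0.61799 +1.00000]
B = K⁻¹H; ‖b₁‖=2.098697, ‖b₂‖=2.098697; λ = 2/(‖b₁‖+‖b₂‖) = 0.476486, sign → tz>0 ⇒ λ=+0.476486
r₁ = λ·B[:,0] = (+0.97379,+0.19065,+0.12404); r₂ = λ·B[:,1] = (-0.14735,+0.94423,-0.29446)
r₃ = r₁×r₂ = (-0.17326,+0.26847,+0.94758); SVD([r₁ r₂ r₃]) → R = UVᵀ:
  R  [+0.97379 -0.14735 -0.17326]
  R  [+0.19065 +0.94423 +0.26847]
  R  [+0.12404 -0.29446 +0.94758]
t = (-0.18171, -0.01541, +0.47649) m
tr R = 2.865604; θ = arccos((tr R − 1)/2) = 0.368685 rad = 21.124°
axis k = ((R−Rᵀ)₃₂, (R−Rᵀ)₁₃, (R−Rᵀ)₂₁) / (2 sinθ) = (-0.781010, -0.412462, +0.468934)
rvec = θ·k = (-0.287946, -0.152068, +0.172889)

rvec=(-0.2879, -0.1521, 0.1729) tvec=(-0.1817, -0.0154, 0.4765)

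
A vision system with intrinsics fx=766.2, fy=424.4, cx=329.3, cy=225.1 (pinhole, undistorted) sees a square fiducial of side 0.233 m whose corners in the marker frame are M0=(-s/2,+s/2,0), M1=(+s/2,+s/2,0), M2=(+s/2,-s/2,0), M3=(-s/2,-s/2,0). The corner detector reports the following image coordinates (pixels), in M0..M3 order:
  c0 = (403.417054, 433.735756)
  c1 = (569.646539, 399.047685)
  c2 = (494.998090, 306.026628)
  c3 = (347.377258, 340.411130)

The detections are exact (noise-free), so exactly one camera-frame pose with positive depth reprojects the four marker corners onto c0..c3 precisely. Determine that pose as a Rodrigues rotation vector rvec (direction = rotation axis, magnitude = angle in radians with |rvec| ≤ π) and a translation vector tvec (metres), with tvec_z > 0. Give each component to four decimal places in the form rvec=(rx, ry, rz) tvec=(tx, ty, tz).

rvec=(-0.4495, 0.2615, -0.3906) tvec=(0.1663, 0.3524, 1.0489)

Intrinsics K: fx=766.2, fy=424.4, cx=329.3, cy=225.1
Marker side s = 0.233 m; corners in marker frame (Z=0):
  M0 = (-0.1165, +0.1165, 0)
  M1 = (+0.1165, +0.1165, 0)
  M2 = (+0.1165, -0.1165, 0)
  M3 = (-0.1165, -0.1165, 0)
Detected image corners:
  c0 = (403.417054, 433.735756) px
  c1 = (569.646539, 399.047685) px
  c2 = (494.998090, 306.026628) px
  c3 = (347.377258, 340.411130) px
Planar DLT: solve 8×8 A·h = b for H (H[2,2]=1):
  H  [+602.75027 +77.35161 +450.77927]
  H  [-204.14596 +234.98628 +367.68947]
  H  [-0.15131 -0.44593 +1.00000]
B = K⁻¹H; ‖b₁‖=0.953369, ‖b₂‖=0.953369; λ = 2/(‖b₁‖+‖b₂‖) = 1.048912, sign → tz>0 ⇒ λ=+1.048912
r₁ = λ·B[:,0] = (+0.89336,-0.42037,-0.15871); r₂ = λ·B[:,1] = (+0.30692,+0.82886,-0.46775)
r₃ = r₁×r₂ = (+0.32818,+0.36915,+0.86950); SVD([r₁ r₂ r₃]) → R = UVᵀ:
  R  [+0.89336 +0.30692 +0.32818]
  R  [-0.42037 +0.82886 +0.36915]
  R  [-0.15871 -0.46775 +0.86950]
t = (+0.16630, +0.35241, +1.04891) m
tr R = 2.591724; θ = arccos((tr R − 1)/2) = 0.650366 rad = 37.263°
axis k = ((R−Rᵀ)₃₂, (R−Rᵀ)₁₃, (R−Rᵀ)₂₁) / (2 sinθ) = (-0.691107, +0.402069, -0.600593)
rvec = θ·k = (-0.449473, +0.261492, -0.390606)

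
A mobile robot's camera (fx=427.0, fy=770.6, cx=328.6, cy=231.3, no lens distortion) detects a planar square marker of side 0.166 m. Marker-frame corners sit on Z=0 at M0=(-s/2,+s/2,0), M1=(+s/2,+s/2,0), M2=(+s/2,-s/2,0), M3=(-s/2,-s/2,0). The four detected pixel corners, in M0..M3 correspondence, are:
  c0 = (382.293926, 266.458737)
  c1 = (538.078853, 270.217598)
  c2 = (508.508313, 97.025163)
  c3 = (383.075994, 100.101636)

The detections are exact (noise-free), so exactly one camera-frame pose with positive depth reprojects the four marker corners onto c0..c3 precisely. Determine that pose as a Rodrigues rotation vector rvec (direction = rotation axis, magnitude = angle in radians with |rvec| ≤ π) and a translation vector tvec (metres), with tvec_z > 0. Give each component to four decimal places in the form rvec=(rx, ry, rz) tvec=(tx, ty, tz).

rvec=(-0.7399, 0.1175, 0.0542) tvec=(0.1502, -0.0387, 0.5246)

Intrinsics K: fx=427.0, fy=770.6, cx=328.6, cy=231.3
Marker side s = 0.166 m; corners in marker frame (Z=0):
  M0 = (-0.0830, +0.0830, 0)
  M1 = (+0.0830, +0.0830, 0)
  M2 = (+0.0830, -0.0830, 0)
  M3 = (-0.0830, -0.0830, 0)
Detected image corners:
  c0 = (382.293926, 266.458737) px
  c1 = (538.078853, 270.217598) px
  c2 = (508.508313, 97.025163) px
  c3 = (383.075994, 100.101636) px
Planar DLT: solve 8×8 A·h = b for H (H[2,2]=1):
  H  [+728.65339 -493.04633 +450.82683]
  H  [-44.14808 +788.27734 +174.45833]
  H  [-0.23997 -1.27583 +1.00000]
B = K⁻¹H; ‖b₁‖=1.906343, ‖b₂‖=1.906343; λ = 2/(‖b₁‖+‖b₂‖) = 0.524565, sign → tz>0 ⇒ λ=+0.524565
r₁ = λ·B[:,0] = (+0.99202,+0.00773,-0.12588); r₂ = λ·B[:,1] = (-0.09067,+0.73748,-0.66926)
r₃ = r₁×r₂ = (+0.08766,+0.67533,+0.73229); SVD([r₁ r₂ r₃]) → R = UVᵀ:
  R  [+0.99202 -0.09067 +0.08766]
  R  [+0.00773 +0.73748 +0.67533]
  R  [-0.12588 -0.66926 +0.73229]
t = (+0.15015, -0.03869, +0.52456) m
tr R = 2.461785; θ = arccos((tr R − 1)/2) = 0.751167 rad = 43.039°
axis k = ((R−Rᵀ)₃₂, (R−Rᵀ)₁₃, (R−Rᵀ)₂₁) / (2 sinθ) = (-0.985052, +0.156443, +0.072092)
rvec = θ·k = (-0.739939, +0.117515, +0.054153)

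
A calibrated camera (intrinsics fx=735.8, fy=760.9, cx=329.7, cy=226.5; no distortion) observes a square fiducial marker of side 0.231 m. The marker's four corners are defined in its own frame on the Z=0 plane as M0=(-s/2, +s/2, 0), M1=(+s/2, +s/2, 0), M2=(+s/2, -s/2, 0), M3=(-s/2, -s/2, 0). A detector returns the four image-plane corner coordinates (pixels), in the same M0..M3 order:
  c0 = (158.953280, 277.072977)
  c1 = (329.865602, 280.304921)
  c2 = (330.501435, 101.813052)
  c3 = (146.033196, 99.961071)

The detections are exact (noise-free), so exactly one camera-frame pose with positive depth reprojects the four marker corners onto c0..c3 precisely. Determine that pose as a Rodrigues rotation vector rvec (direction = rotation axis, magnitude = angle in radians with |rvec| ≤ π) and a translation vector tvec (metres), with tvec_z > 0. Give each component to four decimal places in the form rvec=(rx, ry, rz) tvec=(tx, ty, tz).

Intrinsics K: fx=735.8, fy=760.9, cx=329.7, cy=226.5
Marker side s = 0.231 m; corners in marker frame (Z=0):
  M0 = (-0.1155, +0.1155, 0)
  M1 = (+0.1155, +0.1155, 0)
  M2 = (+0.1155, -0.1155, 0)
  M3 = (-0.1155, -0.1155, 0)
Detected image corners:
  c0 = (158.953280, 277.072977) px
  c1 = (329.865602, 280.304921) px
  c2 = (330.501435, 101.813052) px
  c3 = (146.033196, 99.961071) px
Planar DLT: solve 8×8 A·h = b for H (H[2,2]=1):
  H  [+758.84560 +106.74296 +241.06257]
  H  [+3.84229 +832.62242 +193.18709]
  H  [-0.03834 +0.33158 +1.00000]
B = K⁻¹H; ‖b₁‖=1.049329, ‖b₂‖=1.049329; λ = 2/(‖b₁‖+‖b₂‖) = 0.952990, sign → tz>0 ⇒ λ=+0.952990
r₁ = λ·B[:,0] = (+0.99921,+0.01569,-0.03654); r₂ = λ·B[:,1] = (-0.00334,+0.94875,+0.31600)
r₃ = r₁×r₂ = (+0.03962,-0.31562,+0.94806); SVD([r₁ r₂ r₃]) → R = UVᵀ:
  R  [+0.99921 -0.00334 +0.03962]
  R  [+0.01569 +0.94875 -0.31562]
  R  [-0.03654 +0.31600 +0.94806]
t = (-0.11480, -0.04172, +0.95299) m
tr R = 2.896021; θ = arccos((tr R − 1)/2) = 0.323871 rad = 18.556°
axis k = ((R−Rᵀ)₃₂, (R−Rᵀ)₁₃, (R−Rᵀ)₂₁) / (2 sinθ) = (+0.992365, +0.119656, +0.029899)
rvec = θ·k = (+0.321399, +0.038753, +0.009683)

rvec=(0.3214, 0.0388, 0.0097) tvec=(-0.1148, -0.0417, 0.9530)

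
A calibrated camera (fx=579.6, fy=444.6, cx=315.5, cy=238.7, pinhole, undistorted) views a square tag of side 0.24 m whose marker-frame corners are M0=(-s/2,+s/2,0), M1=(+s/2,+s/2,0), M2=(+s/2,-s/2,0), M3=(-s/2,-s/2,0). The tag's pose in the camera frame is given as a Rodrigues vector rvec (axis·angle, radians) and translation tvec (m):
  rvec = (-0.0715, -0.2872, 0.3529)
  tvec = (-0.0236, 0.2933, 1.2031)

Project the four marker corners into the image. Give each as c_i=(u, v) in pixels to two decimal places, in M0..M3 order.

Intrinsics K: fx=579.6, fy=444.6, cx=315.5, cy=238.7
Marker side s = 0.24 m; corners in marker frame (Z=0):
  M0 = (-0.1200, +0.1200, 0)
  M1 = (+0.1200, +0.1200, 0)
  M2 = (+0.1200, -0.1200, 0)
  M3 = (-0.1200, -0.1200, 0)
rvec = (-0.0715, -0.2872, 0.3529), |rvec| = θ = 0.46058 rad = 26.389°
Rodrigues: sinθ=0.44447, 1−cosθ=0.10421; R = I + sinθ·[k]× + (1−cosθ)·[k]×²:
    [+0.89831 -0.33047 -0.28955]
    [+0.35064 +0.93631 +0.01921]
    [+0.26476 -0.11879 +0.95697]
t = (-0.0236, 0.2933, 1.2031) m
M0: Pc = R·M0+t = (-0.17105, +0.36358, +1.15707); u = 579.6·(-0.17105)/1.15707 + 315.5 = 229.8165, v = 444.6·(+0.36358)/1.15707 + 238.7 = 378.4039
M1: Pc = R·M1+t = (+0.04454, +0.44773, +1.22062); u = 579.6·(+0.04454)/1.22062 + 315.5 = 336.6497, v = 444.6·(+0.44773)/1.22062 + 238.7 = 401.7838
M2: Pc = R·M2+t = (+0.12385, +0.22302, +1.24913); u = 579.6·(+0.12385)/1.24913 + 315.5 = 372.9683, v = 444.6·(+0.22302)/1.24913 + 238.7 = 318.0791
M3: Pc = R·M3+t = (-0.09174, +0.13887, +1.18558); u = 579.6·(-0.09174)/1.18558 + 315.5 = 270.6505, v = 444.6·(+0.13887)/1.18558 + 238.7 = 290.7753

c0=(229.82, 378.40) c1=(336.65, 401.78) c2=(372.97, 318.08) c3=(270.65, 290.78)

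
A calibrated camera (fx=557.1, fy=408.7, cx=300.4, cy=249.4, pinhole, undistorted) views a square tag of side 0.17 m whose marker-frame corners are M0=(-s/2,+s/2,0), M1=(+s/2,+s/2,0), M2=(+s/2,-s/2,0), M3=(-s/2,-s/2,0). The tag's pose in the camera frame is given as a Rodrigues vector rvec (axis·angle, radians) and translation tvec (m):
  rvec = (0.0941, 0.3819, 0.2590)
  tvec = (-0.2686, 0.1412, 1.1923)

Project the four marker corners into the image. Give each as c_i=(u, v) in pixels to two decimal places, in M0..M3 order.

Intrinsics K: fx=557.1, fy=408.7, cx=300.4, cy=249.4
Marker side s = 0.17 m; corners in marker frame (Z=0):
  M0 = (-0.0850, +0.0850, 0)
  M1 = (+0.0850, +0.0850, 0)
  M2 = (+0.0850, -0.0850, 0)
  M3 = (-0.0850, -0.0850, 0)
rvec = (0.0941, 0.3819, 0.2590), |rvec| = θ = 0.47094 rad = 26.983°
Rodrigues: sinθ=0.45372, 1−cosθ=0.10886; R = I + sinθ·[k]× + (1−cosθ)·[k]×²:
    [+0.89549 -0.23189 +0.37990]
    [+0.26717 +0.96273 -0.04211]
    [-0.35598 +0.13921 +0.92407]
t = (-0.2686, 0.1412, 1.1923) m
M0: Pc = R·M0+t = (-0.36443, +0.20032, +1.23439); u = 557.1·(-0.36443)/1.23439 + 300.4 = 135.9281, v = 408.7·(+0.20032)/1.23439 + 249.4 = 315.7257
M1: Pc = R·M1+t = (-0.21219, +0.24574, +1.17387); u = 557.1·(-0.21219)/1.17387 + 300.4 = 199.6963, v = 408.7·(+0.24574)/1.17387 + 249.4 = 334.9581
M2: Pc = R·M2+t = (-0.17277, +0.08208, +1.15021); u = 557.1·(-0.17277)/1.15021 + 300.4 = 216.7182, v = 408.7·(+0.08208)/1.15021 + 249.4 = 278.5644
M3: Pc = R·M3+t = (-0.32501, +0.03666, +1.21073); u = 557.1·(-0.32501)/1.21073 + 300.4 = 150.8527, v = 408.7·(+0.03666)/1.21073 + 249.4 = 261.7747

c0=(135.93, 315.73) c1=(199.70, 334.96) c2=(216.72, 278.56) c3=(150.85, 261.77)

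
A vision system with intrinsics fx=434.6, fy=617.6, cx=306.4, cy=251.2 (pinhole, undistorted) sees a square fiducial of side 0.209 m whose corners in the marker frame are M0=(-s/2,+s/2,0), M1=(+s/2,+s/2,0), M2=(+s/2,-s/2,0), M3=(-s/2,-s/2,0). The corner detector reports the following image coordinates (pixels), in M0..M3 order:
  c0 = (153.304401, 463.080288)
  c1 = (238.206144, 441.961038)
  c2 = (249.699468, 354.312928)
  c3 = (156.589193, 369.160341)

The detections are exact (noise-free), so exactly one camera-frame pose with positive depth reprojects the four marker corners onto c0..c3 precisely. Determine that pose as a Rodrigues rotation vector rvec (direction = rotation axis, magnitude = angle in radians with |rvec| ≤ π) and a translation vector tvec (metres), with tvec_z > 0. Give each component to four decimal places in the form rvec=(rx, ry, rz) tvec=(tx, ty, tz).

Intrinsics K: fx=434.6, fy=617.6, cx=306.4, cy=251.2
Marker side s = 0.209 m; corners in marker frame (Z=0):
  M0 = (-0.1045, +0.1045, 0)
  M1 = (+0.1045, +0.1045, 0)
  M2 = (+0.1045, -0.1045, 0)
  M3 = (-0.1045, -0.1045, 0)
Detected image corners:
  c0 = (153.304401, 463.080288) px
  c1 = (238.206144, 441.961038) px
  c2 = (249.699468, 354.312928) px
  c3 = (156.589193, 369.160341) px
Planar DLT: solve 8×8 A·h = b for H (H[2,2]=1):
  H  [+509.64424 +58.82014 +201.24207]
  H  [+86.21729 +627.72162 +408.98982]
  H  [+0.42495 +0.47654 +1.00000]
B = K⁻¹H; ‖b₁‖=0.971572, ‖b₂‖=0.971572; λ = 2/(‖b₁‖+‖b₂‖) = 1.029260, sign → tz>0 ⇒ λ=+1.029260
r₁ = λ·B[:,0] = (+0.89862,-0.03421,+0.43738); r₂ = λ·B[:,1] = (-0.20650,+0.84663,+0.49049)
r₃ = r₁×r₂ = (-0.38708,-0.53108,+0.75374); SVD([r₁ r₂ r₃]) → R = UVᵀ:
  R  [+0.89862 -0.20650 -0.38708]
  R  [-0.03421 +0.84663 -0.53108]
  R  [+0.43738 +0.49049 +0.75374]
t = (-0.24904, +0.26296, +1.02926) m
tr R = 2.498989; θ = arccos((tr R − 1)/2) = 0.723498 rad = 41.453°
axis k = ((R−Rᵀ)₃₂, (R−Rᵀ)₁₃, (R−Rᵀ)₂₁) / (2 sinθ) = (+0.771566, -0.622699, +0.130122)
rvec = θ·k = (+0.558226, -0.450522, +0.094143)

rvec=(0.5582, -0.4505, 0.0941) tvec=(-0.2490, 0.2630, 1.0293)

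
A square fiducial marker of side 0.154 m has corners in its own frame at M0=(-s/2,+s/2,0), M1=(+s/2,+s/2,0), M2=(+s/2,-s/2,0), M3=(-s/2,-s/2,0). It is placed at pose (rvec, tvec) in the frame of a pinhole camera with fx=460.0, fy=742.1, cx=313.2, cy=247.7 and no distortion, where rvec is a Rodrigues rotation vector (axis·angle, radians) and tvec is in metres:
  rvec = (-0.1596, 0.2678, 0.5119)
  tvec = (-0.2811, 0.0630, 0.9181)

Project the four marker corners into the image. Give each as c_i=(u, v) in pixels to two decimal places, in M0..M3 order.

Intrinsics K: fx=460.0, fy=742.1, cx=313.2, cy=247.7
Marker side s = 0.154 m; corners in marker frame (Z=0):
  M0 = (-0.0770, +0.0770, 0)
  M1 = (+0.0770, +0.0770, 0)
  M2 = (+0.0770, -0.0770, 0)
  M3 = (-0.0770, -0.0770, 0)
rvec = (-0.1596, 0.2678, 0.5119), |rvec| = θ = 0.59936 rad = 34.341°
Rodrigues: sinθ=0.56411, 1−cosθ=0.17430; R = I + sinθ·[k]× + (1−cosθ)·[k]×²:
    [+0.83806 -0.50254 +0.21241]
    [+0.46106 +0.86050 +0.21673]
    [-0.29169 -0.08370 +0.95284]
t = (-0.2811, 0.0630, 0.9181) m
M0: Pc = R·M0+t = (-0.38433, +0.09376, +0.93412); u = 460.0·(-0.38433)/0.93412 + 313.2 = 123.9410, v = 742.1·(+0.09376)/0.93412 + 247.7 = 322.1841
M1: Pc = R·M1+t = (-0.25526, +0.16476, +0.88919); u = 460.0·(-0.25526)/0.88919 + 313.2 = 181.1459, v = 742.1·(+0.16476)/0.88919 + 247.7 = 385.2044
M2: Pc = R·M2+t = (-0.17787, +0.03224, +0.90208); u = 460.0·(-0.17787)/0.90208 + 313.2 = 222.4965, v = 742.1·(+0.03224)/0.90208 + 247.7 = 274.2250
M3: Pc = R·M3+t = (-0.30694, -0.03876, +0.94701); u = 460.0·(-0.30694)/0.94701 + 313.2 = 164.1088, v = 742.1·(-0.03876)/0.94701 + 247.7 = 217.3268

c0=(123.94, 322.18) c1=(181.15, 385.20) c2=(222.50, 274.23) c3=(164.11, 217.33)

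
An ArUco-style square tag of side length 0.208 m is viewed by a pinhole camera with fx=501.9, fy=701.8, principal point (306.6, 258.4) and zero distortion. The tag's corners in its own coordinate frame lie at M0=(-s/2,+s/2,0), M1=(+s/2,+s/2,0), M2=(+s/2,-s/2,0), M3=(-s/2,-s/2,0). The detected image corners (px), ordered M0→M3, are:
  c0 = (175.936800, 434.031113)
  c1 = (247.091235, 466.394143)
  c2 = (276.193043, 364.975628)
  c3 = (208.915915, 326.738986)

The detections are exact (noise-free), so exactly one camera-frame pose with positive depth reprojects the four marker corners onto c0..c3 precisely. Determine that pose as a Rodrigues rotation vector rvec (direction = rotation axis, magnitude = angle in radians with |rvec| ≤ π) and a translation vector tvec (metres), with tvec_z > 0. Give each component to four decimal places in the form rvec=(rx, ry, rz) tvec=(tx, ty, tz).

rvec=(-0.0836, -0.4633, 0.4121) tvec=(-0.2070, 0.2640, 1.3279)

Intrinsics K: fx=501.9, fy=701.8, cx=306.6, cy=258.4
Marker side s = 0.208 m; corners in marker frame (Z=0):
  M0 = (-0.1040, +0.1040, 0)
  M1 = (+0.1040, +0.1040, 0)
  M2 = (+0.1040, -0.1040, 0)
  M3 = (-0.1040, -0.1040, 0)
Detected image corners:
  c0 = (175.936800, 434.031113) px
  c1 = (247.091235, 466.394143) px
  c2 = (276.193043, 364.975628) px
  c3 = (208.915915, 326.738986) px
Planar DLT: solve 8×8 A·h = b for H (H[2,2]=1):
  H  [+403.94555 -178.09646 +228.37198]
  H  [+294.90543 +450.11015 +397.91429]
  H  [+0.31406 -0.12847 +1.00000]
B = K⁻¹H; ‖b₁‖=0.753091, ‖b₂‖=0.753091; λ = 2/(‖b₁‖+‖b₂‖) = 1.327860, sign → tz>0 ⇒ λ=+1.327860
r₁ = λ·B[:,0] = (+0.81395,+0.40444,+0.41703); r₂ = λ·B[:,1] = (-0.36697,+0.91446,-0.17059)
r₃ = r₁×r₂ = (-0.45035,-0.01418,+0.89274); SVD([r₁ r₂ r₃]) → R = UVᵀ:
  R  [+0.81395 -0.36697 -0.45035]
  R  [+0.40444 +0.91446 -0.01418]
  R  [+0.41703 -0.17059 +0.89274]
t = (-0.20697, +0.26397, +1.32786) m
tr R = 2.621151; θ = arccos((tr R − 1)/2) = 0.625662 rad = 35.848°
axis k = ((R−Rᵀ)₃₂, (R−Rᵀ)₁₃, (R−Rᵀ)₂₁) / (2 sinθ) = (-0.133543, -0.740540, +0.658610)
rvec = θ·k = (-0.083553, -0.463328, +0.412067)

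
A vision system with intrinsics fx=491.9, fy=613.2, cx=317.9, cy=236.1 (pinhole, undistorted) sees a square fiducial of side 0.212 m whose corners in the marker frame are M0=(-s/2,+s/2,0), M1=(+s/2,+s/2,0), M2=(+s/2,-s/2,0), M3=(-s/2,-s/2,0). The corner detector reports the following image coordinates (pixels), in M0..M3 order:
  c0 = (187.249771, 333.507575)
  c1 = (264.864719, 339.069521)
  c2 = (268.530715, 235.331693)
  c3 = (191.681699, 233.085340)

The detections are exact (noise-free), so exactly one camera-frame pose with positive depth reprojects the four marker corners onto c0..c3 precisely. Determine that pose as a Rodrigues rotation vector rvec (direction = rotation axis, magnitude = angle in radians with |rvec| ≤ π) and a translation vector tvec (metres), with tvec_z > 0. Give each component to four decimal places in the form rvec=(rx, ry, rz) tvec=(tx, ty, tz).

rvec=(-0.0733, 0.1933, 0.0301) tvec=(-0.2347, 0.1017, 1.2770)

Intrinsics K: fx=491.9, fy=613.2, cx=317.9, cy=236.1
Marker side s = 0.212 m; corners in marker frame (Z=0):
  M0 = (-0.1060, +0.1060, 0)
  M1 = (+0.1060, +0.1060, 0)
  M2 = (+0.1060, -0.1060, 0)
  M3 = (-0.1060, -0.1060, 0)
Detected image corners:
  c0 = (187.249771, 333.507575) px
  c1 = (264.864719, 339.069521) px
  c2 = (268.530715, 235.331693) px
  c3 = (191.681699, 233.085340) px
Planar DLT: solve 8×8 A·h = b for H (H[2,2]=1):
  H  [+329.82431 -31.60437 +227.47490]
  H  [-24.73543 +465.78062 +284.92131]
  H  [-0.15112 -0.05470 +1.00000]
B = K⁻¹H; ‖b₁‖=0.783100, ‖b₂‖=0.783100; λ = 2/(‖b₁‖+‖b₂‖) = 1.276977, sign → tz>0 ⇒ λ=+1.276977
r₁ = λ·B[:,0] = (+0.98094,+0.02279,-0.19297); r₂ = λ·B[:,1] = (-0.03690,+0.99687,-0.06985)
r₃ = r₁×r₂ = (+0.19078,+0.07564,+0.97871); SVD([r₁ r₂ r₃]) → R = UVᵀ:
  R  [+0.98094 -0.03690 +0.19078]
  R  [+0.02279 +0.99687 +0.07564]
  R  [-0.19297 -0.06985 +0.97871]
t = (-0.23474, +0.10167, +1.27698) m
tr R = 2.956528; θ = arccos((tr R − 1)/2) = 0.208878 rad = 11.968°
axis k = ((R−Rᵀ)₃₂, (R−Rᵀ)₁₃, (R−Rᵀ)₂₁) / (2 sinθ) = (-0.350826, +0.925314, +0.143927)
rvec = θ·k = (-0.073280, +0.193278, +0.030063)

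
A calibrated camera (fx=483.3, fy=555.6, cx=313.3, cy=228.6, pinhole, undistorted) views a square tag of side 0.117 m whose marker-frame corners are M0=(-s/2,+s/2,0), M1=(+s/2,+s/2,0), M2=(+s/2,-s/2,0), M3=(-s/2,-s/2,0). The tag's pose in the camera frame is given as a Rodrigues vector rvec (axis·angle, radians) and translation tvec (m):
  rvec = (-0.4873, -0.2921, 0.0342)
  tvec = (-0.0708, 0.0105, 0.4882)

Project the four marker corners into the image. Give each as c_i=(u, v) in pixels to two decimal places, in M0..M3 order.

Intrinsics K: fx=483.3, fy=555.6, cx=313.3, cy=228.6
Marker side s = 0.117 m; corners in marker frame (Z=0):
  M0 = (-0.0585, +0.0585, 0)
  M1 = (+0.0585, +0.0585, 0)
  M2 = (+0.0585, -0.0585, 0)
  M3 = (-0.0585, -0.0585, 0)
rvec = (-0.4873, -0.2921, 0.0342), |rvec| = θ = 0.56917 rad = 32.611°
Rodrigues: sinθ=0.53893, 1−cosθ=0.15765; R = I + sinθ·[k]× + (1−cosθ)·[k]×²:
    [+0.95791 +0.03689 -0.28469]
    [+0.10165 +0.88387 +0.45655]
    [+0.26847 -0.46627 +0.84292]
t = (-0.0708, 0.0105, 0.4882) m
M0: Pc = R·M0+t = (-0.12468, +0.05626, +0.44522); u = 483.3·(-0.12468)/0.44522 + 313.3 = 177.9554, v = 555.6·(+0.05626)/0.44522 + 228.6 = 298.8082
M1: Pc = R·M1+t = (-0.01260, +0.06815, +0.47663); u = 483.3·(-0.01260)/0.47663 + 313.3 = 300.5191, v = 555.6·(+0.06815)/0.47663 + 228.6 = 308.0453
M2: Pc = R·M2+t = (-0.01692, -0.03526, +0.53118); u = 483.3·(-0.01692)/0.53118 + 313.3 = 297.9051, v = 555.6·(-0.03526)/0.53118 + 228.6 = 191.7194
M3: Pc = R·M3+t = (-0.12900, -0.04715, +0.49977); u = 483.3·(-0.12900)/0.49977 + 313.3 = 188.5559, v = 555.6·(-0.04715)/0.49977 + 228.6 = 176.1795

c0=(177.96, 298.81) c1=(300.52, 308.05) c2=(297.91, 191.72) c3=(188.56, 176.18)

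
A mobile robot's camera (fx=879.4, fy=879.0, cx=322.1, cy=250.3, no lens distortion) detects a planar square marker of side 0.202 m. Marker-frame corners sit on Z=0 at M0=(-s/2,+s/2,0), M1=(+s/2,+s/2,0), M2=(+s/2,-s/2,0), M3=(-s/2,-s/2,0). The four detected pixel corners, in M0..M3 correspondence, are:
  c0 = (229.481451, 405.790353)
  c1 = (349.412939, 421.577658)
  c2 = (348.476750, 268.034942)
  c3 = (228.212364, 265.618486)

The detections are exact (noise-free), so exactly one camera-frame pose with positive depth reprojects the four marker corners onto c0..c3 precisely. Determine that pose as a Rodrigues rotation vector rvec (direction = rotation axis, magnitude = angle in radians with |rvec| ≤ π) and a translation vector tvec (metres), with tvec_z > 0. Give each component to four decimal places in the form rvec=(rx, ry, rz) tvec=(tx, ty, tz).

rvec=(0.0229, 0.5777, -0.0003) tvec=(-0.0494, 0.1236, 1.2086)

Intrinsics K: fx=879.4, fy=879.0, cx=322.1, cy=250.3
Marker side s = 0.202 m; corners in marker frame (Z=0):
  M0 = (-0.1010, +0.1010, 0)
  M1 = (+0.1010, +0.1010, 0)
  M2 = (+0.1010, -0.1010, 0)
  M3 = (-0.1010, -0.1010, 0)
Detected image corners:
  c0 = (229.481451, 405.790353) px
  c1 = (349.412939, 421.577658) px
  c2 = (348.476750, 268.034942) px
  c3 = (228.212364, 265.618486) px
Planar DLT: solve 8×8 A·h = b for H (H[2,2]=1):
  H  [+464.01005 +10.65894 +286.15653]
  H  [-108.62007 +731.58650 +340.18021]
  H  [-0.45183 +0.01787 +1.00000]
B = K⁻¹H; ‖b₁‖=0.827417, ‖b₂‖=0.827417; λ = 2/(‖b₁‖+‖b₂‖) = 1.208580, sign → tz>0 ⇒ λ=+1.208580
r₁ = λ·B[:,0] = (+0.83771,+0.00615,-0.54608); r₂ = λ·B[:,1] = (+0.00674,+0.99974,+0.02160)
r₃ = r₁×r₂ = (+0.54607,-0.02177,+0.83746); SVD([r₁ r₂ r₃]) → R = UVᵀ:
  R  [+0.83771 +0.00674 +0.54607]
  R  [+0.00615 +0.99974 -0.02177]
  R  [-0.54608 +0.02160 +0.83746]
t = (-0.04940, +0.12358, +1.20858) m
tr R = 2.674914; θ = arccos((tr R − 1)/2) = 0.578183 rad = 33.127°
axis k = ((R−Rᵀ)₃₂, (R−Rᵀ)₁₃, (R−Rᵀ)₂₁) / (2 sinθ) = (+0.039680, +0.999212, -0.000537)
rvec = θ·k = (+0.022942, +0.577728, -0.000310)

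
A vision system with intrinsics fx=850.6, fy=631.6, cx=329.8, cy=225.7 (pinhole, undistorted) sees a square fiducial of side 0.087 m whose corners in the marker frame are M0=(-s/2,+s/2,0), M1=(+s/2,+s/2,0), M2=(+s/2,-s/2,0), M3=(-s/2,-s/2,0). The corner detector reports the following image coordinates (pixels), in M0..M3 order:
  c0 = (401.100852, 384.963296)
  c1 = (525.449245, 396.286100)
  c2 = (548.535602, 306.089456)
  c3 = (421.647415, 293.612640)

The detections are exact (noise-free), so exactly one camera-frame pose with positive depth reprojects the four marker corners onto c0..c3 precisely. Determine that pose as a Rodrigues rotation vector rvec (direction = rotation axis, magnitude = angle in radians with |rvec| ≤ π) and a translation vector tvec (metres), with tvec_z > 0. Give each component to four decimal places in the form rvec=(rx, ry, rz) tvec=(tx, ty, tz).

rvec=(0.1502, -0.0549, 0.1422) tvec=(0.0979, 0.1095, 0.5758)

Intrinsics K: fx=850.6, fy=631.6, cx=329.8, cy=225.7
Marker side s = 0.087 m; corners in marker frame (Z=0):
  M0 = (-0.0435, +0.0435, 0)
  M1 = (+0.0435, +0.0435, 0)
  M2 = (+0.0435, -0.0435, 0)
  M3 = (-0.0435, -0.0435, 0)
Detected image corners:
  c0 = (401.100852, 384.963296) px
  c1 = (525.449245, 396.286100) px
  c2 = (548.535602, 306.089456) px
  c3 = (421.647415, 293.612640) px
Planar DLT: solve 8×8 A·h = b for H (H[2,2]=1):
  H  [+1497.35242 -131.32496 +474.37266]
  H  [+175.74870 +1130.35466 +345.76474]
  H  [+0.11309 +0.25203 +1.00000]
B = K⁻¹H; ‖b₁‖=1.736588, ‖b₂‖=1.736588; λ = 2/(‖b₁‖+‖b₂‖) = 0.575842, sign → tz>0 ⇒ λ=+0.575842
r₁ = λ·B[:,0] = (+0.98843,+0.13696,+0.06512); r₂ = λ·B[:,1] = (-0.14518,+0.97870,+0.14513)
r₃ = r₁×r₂ = (-0.04386,-0.15291,+0.98727); SVD([r₁ r₂ r₃]) → R = UVᵀ:
  R  [+0.98843 -0.14518 -0.04386]
  R  [+0.13696 +0.97870 -0.15291]
  R  [+0.06512 +0.14513 +0.98727]
t = (+0.09787, +0.10947, +0.57584) m
tr R = 2.954404; θ = arccos((tr R − 1)/2) = 0.213941 rad = 12.258°
axis k = ((R−Rᵀ)₃₂, (R−Rᵀ)₁₃, (R−Rᵀ)₂₁) / (2 sinθ) = (+0.701890, -0.256641, +0.664444)
rvec = θ·k = (+0.150163, -0.054906, +0.142152)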